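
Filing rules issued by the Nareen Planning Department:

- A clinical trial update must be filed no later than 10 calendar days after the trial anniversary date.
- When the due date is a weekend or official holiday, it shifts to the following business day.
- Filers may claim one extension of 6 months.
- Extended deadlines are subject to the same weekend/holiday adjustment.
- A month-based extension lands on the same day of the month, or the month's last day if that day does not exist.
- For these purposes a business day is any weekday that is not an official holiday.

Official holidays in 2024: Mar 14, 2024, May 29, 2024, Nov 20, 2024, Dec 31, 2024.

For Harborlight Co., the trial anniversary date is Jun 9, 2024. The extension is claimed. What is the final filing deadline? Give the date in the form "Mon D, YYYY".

Dec 19, 2024

Adding 10 calendar days to Jun 9, 2024 gives Jun 19, 2024.
Since Jun 19, 2024 is a Wednesday and not a holiday, the date is unchanged.
Applying the 6 months extension: 6 months after Jun 19, 2024 is Dec 19, 2024.
Since Dec 19, 2024 is a Thursday and not a holiday, the date is unchanged.
The final due date is Dec 19, 2024.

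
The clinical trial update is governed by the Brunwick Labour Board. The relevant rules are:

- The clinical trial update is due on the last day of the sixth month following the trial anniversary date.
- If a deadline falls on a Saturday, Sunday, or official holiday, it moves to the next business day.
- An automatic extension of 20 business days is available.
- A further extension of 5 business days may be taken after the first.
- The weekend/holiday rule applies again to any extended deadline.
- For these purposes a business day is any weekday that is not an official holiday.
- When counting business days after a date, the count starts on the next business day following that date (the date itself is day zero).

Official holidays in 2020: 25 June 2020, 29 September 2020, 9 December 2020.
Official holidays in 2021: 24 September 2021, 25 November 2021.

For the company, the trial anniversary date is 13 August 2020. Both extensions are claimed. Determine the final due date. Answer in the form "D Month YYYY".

6 months after 13 August 2020 falls in February 2021; the last day of that month is 28 February 2021.
Because 28 February 2021 is a Sunday, the deadline becomes 1 March 2021 (Monday).
Counting 20 further business days from 1 March 2021 reaches 29 March 2021.
29 March 2021 (Monday) is already a business day.
Counting 5 further business days from 29 March 2021 reaches 5 April 2021.
Since 5 April 2021 is a Monday and not a holiday, the date is unchanged.
Final deadline: 5 April 2021.

5 April 2021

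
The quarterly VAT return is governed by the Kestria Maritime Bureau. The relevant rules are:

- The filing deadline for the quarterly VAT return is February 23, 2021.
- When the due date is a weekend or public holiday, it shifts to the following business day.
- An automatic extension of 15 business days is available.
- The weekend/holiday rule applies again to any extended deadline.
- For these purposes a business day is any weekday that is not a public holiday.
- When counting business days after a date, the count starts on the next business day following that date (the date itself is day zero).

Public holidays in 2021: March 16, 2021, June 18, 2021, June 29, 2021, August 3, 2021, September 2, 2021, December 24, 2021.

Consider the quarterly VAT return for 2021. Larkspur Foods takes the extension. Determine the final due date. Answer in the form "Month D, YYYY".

March 17, 2021

Start from the fixed due date, February 23, 2021.
Since February 23, 2021 is a Tuesday and not a holiday, the date is unchanged.
The 15-business-day extension runs from February 23, 2021 to March 17, 2021.
March 17, 2021 falls on a Wednesday, which is a business day, so no adjustment is needed.
Final deadline: March 17, 2021.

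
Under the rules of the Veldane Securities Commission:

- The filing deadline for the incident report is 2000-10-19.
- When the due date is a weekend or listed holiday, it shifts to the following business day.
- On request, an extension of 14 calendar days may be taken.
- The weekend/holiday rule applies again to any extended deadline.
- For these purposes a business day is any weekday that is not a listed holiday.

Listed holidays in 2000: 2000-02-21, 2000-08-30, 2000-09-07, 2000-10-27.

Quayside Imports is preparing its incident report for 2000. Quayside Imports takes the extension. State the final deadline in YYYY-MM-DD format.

2000-11-02

The stated deadline is 2000-10-19.
Since 2000-10-19 is a Thursday and not a holiday, the date is unchanged.
With the 14-day extension, 2000-10-19 becomes 2000-11-02.
2000-11-02 (Thursday) is already a business day.
Final deadline: 2000-11-02.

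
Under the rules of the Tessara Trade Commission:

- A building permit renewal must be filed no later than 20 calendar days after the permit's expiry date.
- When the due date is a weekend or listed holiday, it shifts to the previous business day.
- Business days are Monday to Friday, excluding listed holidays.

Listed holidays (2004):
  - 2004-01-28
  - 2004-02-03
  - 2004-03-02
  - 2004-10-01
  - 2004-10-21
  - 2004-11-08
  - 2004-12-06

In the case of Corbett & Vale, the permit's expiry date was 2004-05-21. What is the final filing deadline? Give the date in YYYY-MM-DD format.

Trigger date 2004-05-21 + 20 calendar days = 2004-06-10.
Since 2004-06-10 is a Thursday and not a holiday, the date is unchanged.
The final due date is 2004-06-10.

2004-06-10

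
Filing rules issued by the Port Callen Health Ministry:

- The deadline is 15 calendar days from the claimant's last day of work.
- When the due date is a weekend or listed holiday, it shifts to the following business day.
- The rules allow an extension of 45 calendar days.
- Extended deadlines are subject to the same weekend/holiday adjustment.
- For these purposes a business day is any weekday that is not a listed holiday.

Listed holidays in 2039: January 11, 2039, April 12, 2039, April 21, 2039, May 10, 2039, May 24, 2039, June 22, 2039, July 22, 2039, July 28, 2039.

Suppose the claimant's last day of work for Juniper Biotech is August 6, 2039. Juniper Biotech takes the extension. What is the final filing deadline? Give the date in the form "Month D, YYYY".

October 6, 2039

From August 6, 2039, 15 calendar days later is August 21, 2039.
August 21, 2039 is a Sunday; the next business day is August 22, 2039 (Monday).
The 45-calendar-day extension moves the deadline from August 22, 2039 to October 6, 2039.
October 6, 2039 falls on a Thursday, which is a business day, so no adjustment is needed.
So the filing is due October 6, 2039.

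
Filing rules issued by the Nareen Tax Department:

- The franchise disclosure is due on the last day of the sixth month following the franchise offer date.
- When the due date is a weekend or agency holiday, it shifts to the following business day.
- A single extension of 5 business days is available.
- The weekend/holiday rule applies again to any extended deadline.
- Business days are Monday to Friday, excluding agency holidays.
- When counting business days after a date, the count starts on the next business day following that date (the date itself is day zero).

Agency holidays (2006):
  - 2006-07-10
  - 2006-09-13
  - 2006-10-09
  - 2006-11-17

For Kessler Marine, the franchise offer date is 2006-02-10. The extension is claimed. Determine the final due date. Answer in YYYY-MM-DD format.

2006-09-07

6 months after 2006-02-10 falls in August 2006; the last day of that month is 2006-08-31.
2006-08-31 falls on a Thursday, which is a business day, so no adjustment is needed.
Counting 5 further business days from 2006-08-31 reaches 2006-09-07.
2006-09-07 (Thursday) is already a business day.
Final deadline: 2006-09-07.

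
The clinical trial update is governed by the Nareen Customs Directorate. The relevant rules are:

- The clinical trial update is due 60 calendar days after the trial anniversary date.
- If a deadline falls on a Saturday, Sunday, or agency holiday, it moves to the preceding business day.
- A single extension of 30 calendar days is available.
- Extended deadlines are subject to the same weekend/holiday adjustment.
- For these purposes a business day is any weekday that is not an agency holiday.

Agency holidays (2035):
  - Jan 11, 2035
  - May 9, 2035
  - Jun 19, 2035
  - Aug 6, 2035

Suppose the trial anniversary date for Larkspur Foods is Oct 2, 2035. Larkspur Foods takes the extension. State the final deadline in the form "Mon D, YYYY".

Adding 60 calendar days to Oct 2, 2035 gives Dec 1, 2035.
Dec 1, 2035 is a Saturday, so it moves to the preceding business day, Nov 30, 2035 (Friday).
With the 30-day extension, Nov 30, 2035 becomes Dec 30, 2035.
Dec 30, 2035 is a Sunday, so it moves to the preceding business day, Dec 28, 2035 (Friday).
Deadline: Dec 28, 2035.

Dec 28, 2035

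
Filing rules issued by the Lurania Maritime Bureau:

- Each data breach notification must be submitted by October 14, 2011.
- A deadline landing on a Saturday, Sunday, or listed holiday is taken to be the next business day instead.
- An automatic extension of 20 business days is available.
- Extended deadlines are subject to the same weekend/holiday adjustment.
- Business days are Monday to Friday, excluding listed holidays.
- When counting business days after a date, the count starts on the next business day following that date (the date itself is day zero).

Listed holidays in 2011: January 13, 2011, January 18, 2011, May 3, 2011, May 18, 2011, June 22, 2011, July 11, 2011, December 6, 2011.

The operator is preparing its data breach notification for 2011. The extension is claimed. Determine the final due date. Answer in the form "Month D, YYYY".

The statutory due date is October 14, 2011.
Since October 14, 2011 is a Friday and not a holiday, the date is unchanged.
Counting 20 further business days from October 14, 2011 reaches November 11, 2011.
November 11, 2011 is a Friday and not a listed holiday, so it stands.
The final due date is November 11, 2011.

November 11, 2011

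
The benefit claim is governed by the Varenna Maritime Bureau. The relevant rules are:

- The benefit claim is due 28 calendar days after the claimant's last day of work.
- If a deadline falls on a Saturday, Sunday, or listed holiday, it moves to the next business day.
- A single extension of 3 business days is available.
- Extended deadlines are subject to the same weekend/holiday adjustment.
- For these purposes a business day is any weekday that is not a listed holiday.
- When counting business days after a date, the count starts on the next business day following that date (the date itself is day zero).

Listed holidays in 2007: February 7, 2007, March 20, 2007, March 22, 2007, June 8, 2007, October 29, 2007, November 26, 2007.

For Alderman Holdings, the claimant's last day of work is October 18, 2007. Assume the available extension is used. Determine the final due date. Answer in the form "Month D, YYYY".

Adding 28 calendar days to October 18, 2007 gives November 15, 2007.
November 15, 2007 (Thursday) is already a business day.
The 3-business-day extension runs from November 15, 2007 to November 20, 2007.
Since November 20, 2007 is a Tuesday and not a holiday, the date is unchanged.
The final due date is November 20, 2007.

November 20, 2007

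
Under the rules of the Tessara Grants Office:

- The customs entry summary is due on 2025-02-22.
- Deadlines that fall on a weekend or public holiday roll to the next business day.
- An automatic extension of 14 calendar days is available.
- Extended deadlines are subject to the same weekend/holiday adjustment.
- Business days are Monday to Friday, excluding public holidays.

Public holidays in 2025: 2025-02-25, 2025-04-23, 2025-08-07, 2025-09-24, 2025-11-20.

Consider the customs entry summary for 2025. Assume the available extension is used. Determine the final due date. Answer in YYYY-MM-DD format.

2025-03-10

The stated deadline is 2025-02-22.
2025-02-22 falls on a Saturday. Rolling to the next business day gives 2025-02-24, a Monday.
Add the 14 calendar-day extension to 2025-02-24: 2025-03-10.
2025-03-10 falls on a Monday, which is a business day, so no adjustment is needed.
Final deadline: 2025-03-10.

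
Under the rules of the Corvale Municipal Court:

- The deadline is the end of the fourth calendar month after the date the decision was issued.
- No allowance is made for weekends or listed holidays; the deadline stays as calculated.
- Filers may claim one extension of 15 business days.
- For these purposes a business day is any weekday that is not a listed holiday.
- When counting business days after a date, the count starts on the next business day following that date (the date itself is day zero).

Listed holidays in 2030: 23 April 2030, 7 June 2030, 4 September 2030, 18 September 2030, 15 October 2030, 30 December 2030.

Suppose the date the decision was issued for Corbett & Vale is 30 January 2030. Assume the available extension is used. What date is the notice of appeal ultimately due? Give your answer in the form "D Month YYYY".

4 months after 30 January 2030 is May 2030; that month ends on 31 May 2030.
31 May 2030 is a Friday; no weekend or holiday adjustment applies.
Applying the 15-business-day extension: 15 business days after 31 May 2030 is 24 June 2030.
24 June 2030 is a Monday; no weekend or holiday adjustment applies.
Final deadline: 24 June 2030.

24 June 2030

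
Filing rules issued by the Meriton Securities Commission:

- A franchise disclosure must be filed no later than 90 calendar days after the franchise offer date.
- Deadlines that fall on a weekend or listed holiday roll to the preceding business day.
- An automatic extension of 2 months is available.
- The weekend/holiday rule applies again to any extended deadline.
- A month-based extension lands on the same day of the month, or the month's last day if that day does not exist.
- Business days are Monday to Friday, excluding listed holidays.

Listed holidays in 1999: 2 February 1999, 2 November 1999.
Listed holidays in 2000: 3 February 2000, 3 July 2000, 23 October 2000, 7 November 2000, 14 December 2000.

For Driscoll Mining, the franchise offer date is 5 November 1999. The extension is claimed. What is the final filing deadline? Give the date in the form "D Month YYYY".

31 March 2000

From 5 November 1999, 90 calendar days later is 3 February 2000.
3 February 2000 is a listed holiday; the preceding business day is 2 February 2000 (Wednesday).
Applying the 2 months extension: 2 months after 2 February 2000 is 2 April 2000.
Because 2 April 2000 is a Sunday, the deadline becomes 31 March 2000 (Friday).
Final deadline: 31 March 2000.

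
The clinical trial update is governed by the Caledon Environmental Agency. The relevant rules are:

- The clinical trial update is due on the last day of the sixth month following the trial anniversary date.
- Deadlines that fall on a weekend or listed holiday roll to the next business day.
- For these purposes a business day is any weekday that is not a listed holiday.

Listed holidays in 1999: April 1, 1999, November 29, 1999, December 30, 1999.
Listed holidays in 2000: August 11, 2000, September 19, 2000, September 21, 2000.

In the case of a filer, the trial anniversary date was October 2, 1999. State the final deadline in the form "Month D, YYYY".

The sixth month after October 2, 1999 is April 2000, whose last day is April 30, 2000.
April 30, 2000 is a Sunday, so it moves to the next business day, May 1, 2000 (Monday).
So the filing is due May 1, 2000.

May 1, 2000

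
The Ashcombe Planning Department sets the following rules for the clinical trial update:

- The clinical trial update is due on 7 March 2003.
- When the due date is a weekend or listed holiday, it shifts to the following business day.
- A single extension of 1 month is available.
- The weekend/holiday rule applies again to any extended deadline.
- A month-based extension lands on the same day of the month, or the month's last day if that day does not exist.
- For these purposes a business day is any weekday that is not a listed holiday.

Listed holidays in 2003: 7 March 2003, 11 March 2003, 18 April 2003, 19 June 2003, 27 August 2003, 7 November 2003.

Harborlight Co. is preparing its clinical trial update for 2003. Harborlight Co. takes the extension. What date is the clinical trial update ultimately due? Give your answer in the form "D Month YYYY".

The stated deadline is 7 March 2003.
7 March 2003 is a listed holiday; the next business day is 10 March 2003 (Monday).
Applying the 1 month extension: 1 month after 10 March 2003 is 10 April 2003.
Since 10 April 2003 is a Thursday and not a holiday, the date is unchanged.
Final deadline: 10 April 2003.

10 April 2003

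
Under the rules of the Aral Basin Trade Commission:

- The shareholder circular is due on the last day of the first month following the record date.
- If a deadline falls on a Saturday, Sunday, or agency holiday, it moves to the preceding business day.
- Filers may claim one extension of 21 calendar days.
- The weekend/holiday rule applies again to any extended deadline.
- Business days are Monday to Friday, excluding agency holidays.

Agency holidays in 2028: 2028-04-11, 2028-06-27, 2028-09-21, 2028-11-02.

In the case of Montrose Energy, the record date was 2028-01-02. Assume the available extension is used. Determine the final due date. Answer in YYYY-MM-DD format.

The first month after 2028-01-02 is February 2028, whose last day is 2028-02-29.
2028-02-29 (Tuesday) is already a business day.
With the 21-day extension, 2028-02-29 becomes 2028-03-21.
Since 2028-03-21 is a Tuesday and not a holiday, the date is unchanged.
So the filing is due 2028-03-21.

2028-03-21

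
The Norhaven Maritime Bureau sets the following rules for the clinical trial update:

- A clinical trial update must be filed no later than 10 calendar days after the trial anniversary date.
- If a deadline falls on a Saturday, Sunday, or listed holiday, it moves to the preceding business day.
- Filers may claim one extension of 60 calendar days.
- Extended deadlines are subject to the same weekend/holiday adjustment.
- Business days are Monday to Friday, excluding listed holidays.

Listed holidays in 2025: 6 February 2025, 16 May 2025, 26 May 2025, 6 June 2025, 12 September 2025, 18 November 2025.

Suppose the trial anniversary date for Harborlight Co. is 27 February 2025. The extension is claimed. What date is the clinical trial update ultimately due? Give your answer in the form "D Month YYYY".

6 May 2025

10 calendar days after 27 February 2025 is 9 March 2025.
9 March 2025 is a Sunday, so it moves to the preceding business day, 7 March 2025 (Friday).
The 60-calendar-day extension moves the deadline from 7 March 2025 to 6 May 2025.
6 May 2025 falls on a Tuesday, which is a business day, so no adjustment is needed.
The final due date is 6 May 2025.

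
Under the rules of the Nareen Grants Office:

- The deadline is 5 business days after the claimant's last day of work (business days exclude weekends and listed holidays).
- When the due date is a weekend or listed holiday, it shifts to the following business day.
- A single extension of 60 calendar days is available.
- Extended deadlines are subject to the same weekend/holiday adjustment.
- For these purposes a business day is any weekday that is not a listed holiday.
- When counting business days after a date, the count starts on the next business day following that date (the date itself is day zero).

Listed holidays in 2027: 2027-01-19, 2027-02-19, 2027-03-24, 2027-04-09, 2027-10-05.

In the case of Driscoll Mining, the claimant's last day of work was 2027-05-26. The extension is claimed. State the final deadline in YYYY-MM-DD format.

2027-08-02

5 business days after 2027-05-26, excluding weekends and holidays, is 2027-06-02.
2027-06-02 (Wednesday) is already a business day.
Add the 60 calendar-day extension to 2027-06-02: 2027-08-01.
2027-08-01 is a Sunday, so it moves to the next business day, 2027-08-02 (Monday).
Deadline: 2027-08-02.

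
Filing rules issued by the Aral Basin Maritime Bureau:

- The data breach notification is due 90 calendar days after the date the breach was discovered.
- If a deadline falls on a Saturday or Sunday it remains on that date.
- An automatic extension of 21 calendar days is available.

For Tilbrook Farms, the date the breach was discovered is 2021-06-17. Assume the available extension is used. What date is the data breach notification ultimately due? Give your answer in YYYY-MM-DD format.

2021-10-06

Trigger date 2021-06-17 + 90 calendar days = 2021-09-15.
2021-09-15 is a Wednesday; no weekend or holiday adjustment applies.
With the 21-day extension, 2021-09-15 becomes 2021-10-06.
2021-10-06 is a Wednesday; no weekend or holiday adjustment applies.
The final due date is 2021-10-06.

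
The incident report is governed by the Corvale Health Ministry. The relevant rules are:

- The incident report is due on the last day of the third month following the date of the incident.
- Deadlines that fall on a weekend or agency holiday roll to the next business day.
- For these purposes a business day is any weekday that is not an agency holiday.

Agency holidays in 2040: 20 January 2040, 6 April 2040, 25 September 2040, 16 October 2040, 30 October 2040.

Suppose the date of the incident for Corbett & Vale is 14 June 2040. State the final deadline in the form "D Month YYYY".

1 October 2040

3 months after 14 June 2040 is September 2040; that month ends on 30 September 2040.
Because 30 September 2040 is a Sunday, the deadline becomes 1 October 2040 (Monday).
Final deadline: 1 October 2040.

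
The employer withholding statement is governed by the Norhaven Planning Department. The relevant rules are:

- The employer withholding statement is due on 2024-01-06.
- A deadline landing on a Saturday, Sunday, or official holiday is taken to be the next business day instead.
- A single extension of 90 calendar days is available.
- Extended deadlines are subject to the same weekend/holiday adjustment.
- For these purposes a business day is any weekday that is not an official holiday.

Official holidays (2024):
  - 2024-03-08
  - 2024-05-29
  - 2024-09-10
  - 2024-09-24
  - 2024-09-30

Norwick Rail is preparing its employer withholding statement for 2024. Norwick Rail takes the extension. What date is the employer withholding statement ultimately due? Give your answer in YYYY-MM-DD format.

2024-04-08

The statutory due date is 2024-01-06.
2024-01-06 falls on a Saturday. Rolling to the next business day gives 2024-01-08, a Monday.
With the 90-day extension, 2024-01-08 becomes 2024-04-07.
2024-04-07 is a Sunday, so it moves to the next business day, 2024-04-08 (Monday).
Deadline: 2024-04-08.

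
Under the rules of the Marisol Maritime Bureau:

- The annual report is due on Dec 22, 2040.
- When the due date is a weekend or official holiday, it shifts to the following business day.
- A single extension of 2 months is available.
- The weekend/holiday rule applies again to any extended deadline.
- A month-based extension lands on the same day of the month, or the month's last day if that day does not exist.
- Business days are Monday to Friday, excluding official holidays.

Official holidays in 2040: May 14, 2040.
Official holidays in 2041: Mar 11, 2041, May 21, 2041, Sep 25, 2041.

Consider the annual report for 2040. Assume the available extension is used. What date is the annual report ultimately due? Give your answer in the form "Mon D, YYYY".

Feb 25, 2041

The stated deadline is Dec 22, 2040.
Because Dec 22, 2040 is a Saturday, the deadline becomes Dec 24, 2040 (Monday).
The 2 months extension carries Dec 24, 2040 to Feb 24, 2041.
Feb 24, 2041 is a Sunday; the next business day is Feb 25, 2041 (Monday).
So the filing is due Feb 25, 2041.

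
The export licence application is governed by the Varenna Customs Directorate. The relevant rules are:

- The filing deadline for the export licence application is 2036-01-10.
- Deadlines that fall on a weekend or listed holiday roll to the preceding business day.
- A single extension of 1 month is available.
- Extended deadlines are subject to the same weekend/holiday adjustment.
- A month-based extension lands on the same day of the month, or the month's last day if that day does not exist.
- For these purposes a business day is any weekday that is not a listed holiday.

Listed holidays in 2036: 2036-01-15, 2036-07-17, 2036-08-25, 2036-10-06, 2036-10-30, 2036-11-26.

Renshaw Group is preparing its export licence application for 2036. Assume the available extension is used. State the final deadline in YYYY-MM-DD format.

The statutory due date is 2036-01-10.
2036-01-10 falls on a Thursday, which is a business day, so no adjustment is needed.
Applying the 1 month extension: 1 month after 2036-01-10 is 2036-02-10.
2036-02-10 is a Sunday; the preceding business day is 2036-02-08 (Friday).
So the filing is due 2036-02-08.

2036-02-08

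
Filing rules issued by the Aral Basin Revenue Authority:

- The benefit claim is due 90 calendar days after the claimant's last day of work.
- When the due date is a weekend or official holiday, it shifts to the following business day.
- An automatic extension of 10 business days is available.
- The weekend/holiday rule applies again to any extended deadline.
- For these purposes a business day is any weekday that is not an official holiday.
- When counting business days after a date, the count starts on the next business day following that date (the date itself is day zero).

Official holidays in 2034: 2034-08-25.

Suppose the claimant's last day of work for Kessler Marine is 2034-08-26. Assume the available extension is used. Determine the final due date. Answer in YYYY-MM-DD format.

Trigger date 2034-08-26 + 90 calendar days = 2034-11-24.
2034-11-24 is a Friday and not a listed holiday, so it stands.
Counting 10 further business days from 2034-11-24 reaches 2034-12-08.
2034-12-08 is a Friday and not a listed holiday, so it stands.
Final deadline: 2034-12-08.

2034-12-08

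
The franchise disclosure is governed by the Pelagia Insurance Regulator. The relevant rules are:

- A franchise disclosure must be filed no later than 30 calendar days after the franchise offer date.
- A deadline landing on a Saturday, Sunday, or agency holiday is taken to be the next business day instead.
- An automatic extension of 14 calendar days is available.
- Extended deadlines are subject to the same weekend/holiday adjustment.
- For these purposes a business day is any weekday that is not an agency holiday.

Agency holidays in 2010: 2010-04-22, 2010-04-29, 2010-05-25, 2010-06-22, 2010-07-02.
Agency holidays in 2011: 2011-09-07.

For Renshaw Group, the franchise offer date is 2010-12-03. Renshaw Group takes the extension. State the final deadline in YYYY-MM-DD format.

2011-01-17

30 calendar days after 2010-12-03 is 2011-01-02.
2011-01-02 is a Sunday; the next business day is 2011-01-03 (Monday).
The 14-calendar-day extension moves the deadline from 2011-01-03 to 2011-01-17.
2011-01-17 falls on a Monday, which is a business day, so no adjustment is needed.
Deadline: 2011-01-17.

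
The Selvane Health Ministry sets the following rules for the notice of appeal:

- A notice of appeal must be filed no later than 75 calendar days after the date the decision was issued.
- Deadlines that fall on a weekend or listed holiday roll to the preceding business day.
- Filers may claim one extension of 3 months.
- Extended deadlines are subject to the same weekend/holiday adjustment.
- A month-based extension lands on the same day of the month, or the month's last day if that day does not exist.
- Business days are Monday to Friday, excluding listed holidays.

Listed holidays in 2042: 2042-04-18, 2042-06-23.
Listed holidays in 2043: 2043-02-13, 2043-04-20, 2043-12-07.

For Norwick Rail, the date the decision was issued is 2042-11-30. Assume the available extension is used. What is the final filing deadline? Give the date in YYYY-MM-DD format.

From 2042-11-30, 75 calendar days later is 2043-02-13.
2043-02-13 is a listed holiday, so it moves to the preceding business day, 2043-02-12 (Thursday).
Applying the 3 months extension: 3 months after 2043-02-12 is 2043-05-12.
2043-05-12 is a Tuesday and not a listed holiday, so it stands.
Deadline: 2043-05-12.

2043-05-12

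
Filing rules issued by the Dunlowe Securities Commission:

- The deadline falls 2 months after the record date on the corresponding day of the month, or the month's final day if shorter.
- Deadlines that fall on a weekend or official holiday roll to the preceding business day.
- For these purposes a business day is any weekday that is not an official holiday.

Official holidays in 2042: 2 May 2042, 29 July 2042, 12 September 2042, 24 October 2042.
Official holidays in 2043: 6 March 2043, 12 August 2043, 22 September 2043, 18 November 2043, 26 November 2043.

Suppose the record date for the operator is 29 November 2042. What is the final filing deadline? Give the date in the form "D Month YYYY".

2 months after 29 November 2042, on the same day of the month, is 29 January 2043.
29 January 2043 (Thursday) is already a business day.
So the filing is due 29 January 2043.

29 January 2043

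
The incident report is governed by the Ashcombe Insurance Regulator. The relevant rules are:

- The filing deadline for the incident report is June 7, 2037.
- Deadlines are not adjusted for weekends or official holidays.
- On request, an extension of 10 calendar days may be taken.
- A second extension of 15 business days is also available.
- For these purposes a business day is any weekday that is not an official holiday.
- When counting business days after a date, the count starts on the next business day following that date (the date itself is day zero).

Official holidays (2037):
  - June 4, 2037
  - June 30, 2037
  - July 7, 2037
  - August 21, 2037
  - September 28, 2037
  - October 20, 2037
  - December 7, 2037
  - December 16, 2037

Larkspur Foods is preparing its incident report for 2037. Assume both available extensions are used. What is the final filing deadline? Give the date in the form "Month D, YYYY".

July 10, 2037

The statutory due date is June 7, 2037.
June 7, 2037 is a Sunday; no weekend or holiday adjustment applies.
With the 10-day extension, June 7, 2037 becomes June 17, 2037.
June 17, 2037 falls on a Wednesday. The rules make no weekend/holiday allowance, so it remains June 17, 2037.
The 15-business-day extension runs from June 17, 2037 to July 10, 2037.
No adjustment is made for weekends or holidays, so July 10, 2037 stands.
So the filing is due July 10, 2037.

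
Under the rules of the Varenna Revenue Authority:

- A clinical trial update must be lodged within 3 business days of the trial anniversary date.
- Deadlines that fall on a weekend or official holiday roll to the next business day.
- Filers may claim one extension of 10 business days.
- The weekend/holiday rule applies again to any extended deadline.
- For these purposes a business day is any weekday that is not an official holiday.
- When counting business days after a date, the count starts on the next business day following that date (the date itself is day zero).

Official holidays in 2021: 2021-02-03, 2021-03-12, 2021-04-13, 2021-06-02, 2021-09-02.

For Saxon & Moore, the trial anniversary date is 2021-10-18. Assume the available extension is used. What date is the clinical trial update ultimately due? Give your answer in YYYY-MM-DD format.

2021-11-04

Starting the day after 2021-10-18 and counting 3 business days lands on 2021-10-21.
2021-10-21 (Thursday) is already a business day.
The 10-business-day extension runs from 2021-10-21 to 2021-11-04.
2021-11-04 is a Thursday and not a listed holiday, so it stands.
So the filing is due 2021-11-04.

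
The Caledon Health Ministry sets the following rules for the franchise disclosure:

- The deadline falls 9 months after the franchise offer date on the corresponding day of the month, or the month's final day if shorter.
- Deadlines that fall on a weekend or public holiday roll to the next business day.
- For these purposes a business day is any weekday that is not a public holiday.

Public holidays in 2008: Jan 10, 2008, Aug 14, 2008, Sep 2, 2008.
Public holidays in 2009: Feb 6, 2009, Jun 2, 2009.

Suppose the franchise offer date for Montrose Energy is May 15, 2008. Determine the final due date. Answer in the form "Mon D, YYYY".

9 months from May 15, 2008 is Feb 15, 2009.
Feb 15, 2009 is a Sunday; the next business day is Feb 16, 2009 (Monday).
The final due date is Feb 16, 2009.

Feb 16, 2009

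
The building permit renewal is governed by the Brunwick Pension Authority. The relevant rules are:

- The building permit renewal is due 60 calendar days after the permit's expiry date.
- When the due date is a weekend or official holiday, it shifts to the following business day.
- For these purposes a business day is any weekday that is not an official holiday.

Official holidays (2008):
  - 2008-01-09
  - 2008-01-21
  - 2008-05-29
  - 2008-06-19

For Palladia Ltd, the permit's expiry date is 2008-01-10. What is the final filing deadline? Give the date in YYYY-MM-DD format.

2008-03-10

60 calendar days after 2008-01-10 is 2008-03-10.
2008-03-10 (Monday) is already a business day.
Deadline: 2008-03-10.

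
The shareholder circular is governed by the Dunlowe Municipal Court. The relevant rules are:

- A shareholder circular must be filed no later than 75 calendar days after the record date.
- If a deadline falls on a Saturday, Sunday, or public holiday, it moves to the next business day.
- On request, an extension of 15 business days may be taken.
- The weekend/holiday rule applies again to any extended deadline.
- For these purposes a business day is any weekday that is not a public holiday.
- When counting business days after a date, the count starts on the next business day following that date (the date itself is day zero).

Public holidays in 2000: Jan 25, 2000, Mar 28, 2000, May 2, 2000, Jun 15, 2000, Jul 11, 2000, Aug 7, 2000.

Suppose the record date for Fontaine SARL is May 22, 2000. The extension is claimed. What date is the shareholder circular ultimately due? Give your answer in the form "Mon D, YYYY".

Aug 29, 2000

75 calendar days after May 22, 2000 is Aug 5, 2000.
Aug 5, 2000 falls on a Saturday. Rolling to the next business day gives Aug 8, 2000, a Tuesday.
Applying the 15-business-day extension: 15 business days after Aug 8, 2000 is Aug 29, 2000.
Aug 29, 2000 is a Tuesday and not a listed holiday, so it stands.
The final due date is Aug 29, 2000.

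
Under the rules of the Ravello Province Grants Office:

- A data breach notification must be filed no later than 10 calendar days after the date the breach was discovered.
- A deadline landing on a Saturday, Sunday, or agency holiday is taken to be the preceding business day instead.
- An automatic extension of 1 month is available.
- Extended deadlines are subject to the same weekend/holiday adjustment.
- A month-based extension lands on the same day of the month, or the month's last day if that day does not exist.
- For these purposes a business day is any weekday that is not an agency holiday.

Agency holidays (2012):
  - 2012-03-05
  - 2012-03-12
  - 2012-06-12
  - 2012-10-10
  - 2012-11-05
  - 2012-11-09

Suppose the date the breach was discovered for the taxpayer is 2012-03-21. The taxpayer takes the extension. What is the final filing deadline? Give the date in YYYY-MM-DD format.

2012-04-30

Adding 10 calendar days to 2012-03-21 gives 2012-03-31.
2012-03-31 falls on a Saturday. Rolling to the preceding business day gives 2012-03-30, a Friday.
Applying the 1 month extension: 1 month after 2012-03-30 is 2012-04-30.
Since 2012-04-30 is a Monday and not a holiday, the date is unchanged.
The final due date is 2012-04-30.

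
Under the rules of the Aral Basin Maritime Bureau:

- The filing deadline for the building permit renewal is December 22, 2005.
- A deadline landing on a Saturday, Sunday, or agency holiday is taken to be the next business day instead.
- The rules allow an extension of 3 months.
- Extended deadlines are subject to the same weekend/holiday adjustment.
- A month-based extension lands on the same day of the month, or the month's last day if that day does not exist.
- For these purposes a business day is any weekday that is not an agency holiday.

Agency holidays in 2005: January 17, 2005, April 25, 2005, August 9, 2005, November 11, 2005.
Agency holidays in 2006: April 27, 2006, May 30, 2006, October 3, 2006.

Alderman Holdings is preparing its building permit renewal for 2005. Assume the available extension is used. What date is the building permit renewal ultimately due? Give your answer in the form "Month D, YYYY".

The statutory due date is December 22, 2005.
December 22, 2005 (Thursday) is already a business day.
Applying the 3 months extension: 3 months after December 22, 2005 is March 22, 2006.
March 22, 2006 falls on a Wednesday, which is a business day, so no adjustment is needed.
Deadline: March 22, 2006.

March 22, 2006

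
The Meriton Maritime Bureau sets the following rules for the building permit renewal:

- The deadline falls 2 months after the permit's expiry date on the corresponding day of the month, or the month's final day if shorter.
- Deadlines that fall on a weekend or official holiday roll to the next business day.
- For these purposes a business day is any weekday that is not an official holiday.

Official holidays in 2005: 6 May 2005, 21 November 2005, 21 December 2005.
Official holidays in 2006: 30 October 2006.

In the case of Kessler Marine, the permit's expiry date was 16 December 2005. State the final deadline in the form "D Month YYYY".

16 February 2006

2 months from 16 December 2005 is 16 February 2006.
16 February 2006 falls on a Thursday, which is a business day, so no adjustment is needed.
So the filing is due 16 February 2006.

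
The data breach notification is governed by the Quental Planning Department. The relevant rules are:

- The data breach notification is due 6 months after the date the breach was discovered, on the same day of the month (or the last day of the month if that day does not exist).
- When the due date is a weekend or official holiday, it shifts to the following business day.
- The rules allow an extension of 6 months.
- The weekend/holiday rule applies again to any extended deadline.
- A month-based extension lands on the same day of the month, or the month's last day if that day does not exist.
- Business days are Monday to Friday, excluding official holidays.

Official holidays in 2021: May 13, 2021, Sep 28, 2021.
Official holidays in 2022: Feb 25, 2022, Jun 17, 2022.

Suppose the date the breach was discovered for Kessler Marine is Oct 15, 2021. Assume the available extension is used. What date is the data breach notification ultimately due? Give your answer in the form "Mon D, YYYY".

Moving 6 months forward from Oct 15, 2021 on the corresponding day gives Apr 15, 2022.
Apr 15, 2022 is a Friday and not a listed holiday, so it stands.
Applying the 6 months extension: 6 months after Apr 15, 2022 is Oct 15, 2022.
Oct 15, 2022 is a Saturday; the next business day is Oct 17, 2022 (Monday).
Final deadline: Oct 17, 2022.

Oct 17, 2022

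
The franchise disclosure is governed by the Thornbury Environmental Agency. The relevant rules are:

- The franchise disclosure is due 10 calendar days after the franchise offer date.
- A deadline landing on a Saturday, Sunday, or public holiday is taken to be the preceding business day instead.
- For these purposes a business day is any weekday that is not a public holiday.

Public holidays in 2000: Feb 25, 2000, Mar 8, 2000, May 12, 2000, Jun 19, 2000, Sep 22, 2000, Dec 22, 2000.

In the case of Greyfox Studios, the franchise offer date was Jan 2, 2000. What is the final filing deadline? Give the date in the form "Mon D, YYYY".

Jan 12, 2000

Trigger date Jan 2, 2000 + 10 calendar days = Jan 12, 2000.
Jan 12, 2000 is a Wednesday and not a listed holiday, so it stands.
The final due date is Jan 12, 2000.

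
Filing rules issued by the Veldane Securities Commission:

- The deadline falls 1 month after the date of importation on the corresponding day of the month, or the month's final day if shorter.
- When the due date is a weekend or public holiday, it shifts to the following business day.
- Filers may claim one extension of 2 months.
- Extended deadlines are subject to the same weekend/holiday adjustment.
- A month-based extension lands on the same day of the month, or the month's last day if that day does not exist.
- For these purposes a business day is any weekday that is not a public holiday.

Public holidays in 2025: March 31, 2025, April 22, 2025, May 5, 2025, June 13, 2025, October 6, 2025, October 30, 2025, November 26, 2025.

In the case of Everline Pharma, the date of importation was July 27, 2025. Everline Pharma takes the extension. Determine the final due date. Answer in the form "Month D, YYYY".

1 month from July 27, 2025 is August 27, 2025.
August 27, 2025 is a Wednesday and not a listed holiday, so it stands.
The 2 months extension carries August 27, 2025 to October 27, 2025.
October 27, 2025 (Monday) is already a business day.
The final due date is October 27, 2025.

October 27, 2025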